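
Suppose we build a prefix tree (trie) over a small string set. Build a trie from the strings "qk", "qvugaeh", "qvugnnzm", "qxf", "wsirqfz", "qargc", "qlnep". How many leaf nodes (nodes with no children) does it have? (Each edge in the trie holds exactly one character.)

7

Leaves are exactly the stored words that no other stored word extends.
Those words: "qargc", "qk", "qlnep", "qvugaeh", "qvugnnzm", "qxf", "wsirqfz"
Leaf count: 7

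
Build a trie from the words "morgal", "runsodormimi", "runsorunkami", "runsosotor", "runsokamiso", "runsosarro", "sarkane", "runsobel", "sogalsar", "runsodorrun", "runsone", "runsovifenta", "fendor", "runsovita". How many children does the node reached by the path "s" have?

Walk "s" from the root, arriving at one node.
Characters that immediately follow "s" among the stored strings: {a, o}.
That node has 2 child edges.

2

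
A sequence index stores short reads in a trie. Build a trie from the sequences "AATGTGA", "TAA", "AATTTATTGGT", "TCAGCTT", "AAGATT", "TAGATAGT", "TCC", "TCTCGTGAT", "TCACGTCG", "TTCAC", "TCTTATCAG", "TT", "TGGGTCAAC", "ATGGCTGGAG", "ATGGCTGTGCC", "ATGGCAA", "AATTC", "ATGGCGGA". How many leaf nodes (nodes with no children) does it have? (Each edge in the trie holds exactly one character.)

17

A leaf is a node with no children — equivalently, the end of a word that is not a proper prefix of any other stored word.
Those words: "AAGATT", "AATGTGA", "AATTC", "AATTTATTGGT", "ATGGCAA", "ATGGCGGA", "ATGGCTGGAG", "ATGGCTGTGCC", "TAA", "TAGATAGT", "TCACGTCG", "TCAGCTT", "TCC", "TCTCGTGAT", "TCTTATCAG", "TGGGTCAAC", "TTCAC"
Leaf count: 17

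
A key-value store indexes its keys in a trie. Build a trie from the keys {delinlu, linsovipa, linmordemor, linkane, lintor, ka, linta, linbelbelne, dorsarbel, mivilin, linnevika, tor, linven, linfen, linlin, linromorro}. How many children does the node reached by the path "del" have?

1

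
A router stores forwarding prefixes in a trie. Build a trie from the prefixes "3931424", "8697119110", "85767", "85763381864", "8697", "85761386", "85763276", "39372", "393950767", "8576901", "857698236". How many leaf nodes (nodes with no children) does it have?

10

Leaves are exactly the stored words that no other stored word extends.
Those words: "3931424", "39372", "393950767", "85761386", "85763276", "85763381864", "85767", "8576901", "857698236", "8697119110"
Leaf count: 10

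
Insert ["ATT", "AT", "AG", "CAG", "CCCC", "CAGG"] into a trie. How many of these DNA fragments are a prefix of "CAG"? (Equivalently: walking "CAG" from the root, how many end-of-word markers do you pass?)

Check each prefix of "CAG" against the stored set — each match is an end-marker on the path.
Prefixes of the query that are stored words: "CAG"
Count: 1

1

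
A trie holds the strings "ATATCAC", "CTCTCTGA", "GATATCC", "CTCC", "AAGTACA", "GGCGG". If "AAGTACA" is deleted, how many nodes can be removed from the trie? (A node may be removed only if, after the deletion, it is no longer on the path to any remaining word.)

Walk "AAGTACA" from the leaf back toward the root, removing each node that no remaining word uses.
The suffix "AGTACA" (6 nodes) is used only by "AAGTACA"; the node for "A" still has the child "T", so pruning stops there.
Nodes removed: 6

6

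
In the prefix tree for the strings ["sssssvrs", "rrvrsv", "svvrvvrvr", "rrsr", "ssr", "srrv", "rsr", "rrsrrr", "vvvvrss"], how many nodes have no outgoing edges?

8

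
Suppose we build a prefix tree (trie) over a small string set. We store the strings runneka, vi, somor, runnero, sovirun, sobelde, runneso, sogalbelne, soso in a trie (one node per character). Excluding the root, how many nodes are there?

38

For each word, the new-node count is its length minus the longest prefix already in the trie:
  "runneka" → 7 new (r, u, n, n, e, k, a)
  "vi" → 2 new (v, i)
  "somor" → 5 new (s, o, m, o, r)
  "runnero" → prefix "runne" already present; 2 new (r, o)
  "sovirun" → prefix "so" already present; 5 new (v, i, r, u, n)
  "sobelde" → prefix "so" already present; 5 new (b, e, l, d, e)
  "runneso" → prefix "runne" already present; 2 new (s, o)
  "sogalbelne" → prefix "so" already present; 8 new (g, a, l, b, e, l, n, e)
  "soso" → prefix "so" already present; 2 new (s, o)
Total nodes = 7 + 2 + 5 + 2 + 5 + 5 + 2 + 8 + 2 = 38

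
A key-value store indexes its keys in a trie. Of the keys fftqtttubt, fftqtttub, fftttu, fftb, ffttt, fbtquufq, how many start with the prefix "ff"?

5

Traverse to the node for "ff", then collect every word in that subtree.
Matches: "fftb", "fftqtttub", "fftqtttubt", "ffttt", "fftttu"
Count: 5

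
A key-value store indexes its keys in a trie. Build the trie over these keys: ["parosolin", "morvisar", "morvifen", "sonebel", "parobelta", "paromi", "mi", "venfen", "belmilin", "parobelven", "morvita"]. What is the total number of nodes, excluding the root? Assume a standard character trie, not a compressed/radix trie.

54

For each word, the new-node count is its length minus the longest prefix already in the trie:
  "parosolin" → 9 new (p, a, r, o, s, o, l, i, n)
  "morvisar" → 8 new (m, o, r, v, i, s, a, r)
  "morvifen" → prefix "morvi" already present; 3 new (f, e, n)
  "sonebel" → 7 new (s, o, n, e, b, e, l)
  "parobelta" → prefix "paro" already present; 5 new (b, e, l, t, a)
  "paromi" → prefix "paro" already present; 2 new (m, i)
  "mi" → prefix "m" already present; 1 new (i)
  "venfen" → 6 new (v, e, n, f, e, n)
  "belmilin" → 8 new (b, e, l, m, i, l, i, n)
  "parobelven" → prefix "parobel" already present; 3 new (v, e, n)
  "morvita" → prefix "morvi" already present; 2 new (t, a)
Total nodes = 9 + 8 + 3 + 7 + 5 + 2 + 1 + 6 + 8 + 3 + 2 = 54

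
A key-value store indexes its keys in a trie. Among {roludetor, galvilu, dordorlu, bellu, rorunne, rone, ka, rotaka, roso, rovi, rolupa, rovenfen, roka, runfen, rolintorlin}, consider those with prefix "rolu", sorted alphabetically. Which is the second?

rolupa

DFS of the "rolu" subtree visits, in order: "roludetor", "rolupa"
The 2nd is rolupa.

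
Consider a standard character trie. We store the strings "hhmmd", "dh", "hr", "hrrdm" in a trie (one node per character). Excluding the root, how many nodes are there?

11

For each word, the new-node count is its length minus the longest prefix already in the trie:
  "hhmmd" → 5 new (h, h, m, m, d)
  "dh" → 2 new (d, h)
  "hr" → prefix "h" already present; 1 new (r)
  "hrrdm" → prefix "hr" already present; 3 new (r, d, m)
Total nodes = 5 + 2 + 1 + 3 = 11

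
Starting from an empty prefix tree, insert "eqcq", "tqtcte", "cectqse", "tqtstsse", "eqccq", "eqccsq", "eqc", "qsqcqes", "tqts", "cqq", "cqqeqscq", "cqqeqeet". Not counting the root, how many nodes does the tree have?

43

Insert word by word; a character creates a node only if that edge doesn't already exist:
  "eqcq" → 4 new (e, q, c, q)
  "tqtcte" → 6 new (t, q, t, c, t, e)
  "cectqse" → 7 new (c, e, c, t, q, s, e)
  "tqtstsse" → prefix "tqt" already present; 5 new (s, t, s, s, e)
  "eqccq" → prefix "eqc" already present; 2 new (c, q)
  "eqccsq" → prefix "eqcc" already present; 2 new (s, q)
  "eqc" → prefix "eqc" already present; 0 new (none)
  "qsqcqes" → 7 new (q, s, q, c, q, e, s)
  "tqts" → prefix "tqts" already present; 0 new (none)
  "cqq" → prefix "c" already present; 2 new (q, q)
  "cqqeqscq" → prefix "cqq" already present; 5 new (e, q, s, c, q)
  "cqqeqeet" → prefix "cqqeq" already present; 3 new (e, e, t)
Total nodes = 4 + 6 + 7 + 5 + 2 + 2 + 0 + 7 + 0 + 2 + 5 + 3 = 43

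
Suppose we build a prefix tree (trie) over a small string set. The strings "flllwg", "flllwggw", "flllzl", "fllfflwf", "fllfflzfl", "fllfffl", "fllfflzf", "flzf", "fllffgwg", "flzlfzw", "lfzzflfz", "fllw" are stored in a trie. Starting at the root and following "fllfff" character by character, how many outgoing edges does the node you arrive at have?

Follow the path "fllfff" to its node, then look at its outgoing edges.
Characters that immediately follow "fllfff" among the stored strings: {l}.
That node has 1 child edge.

1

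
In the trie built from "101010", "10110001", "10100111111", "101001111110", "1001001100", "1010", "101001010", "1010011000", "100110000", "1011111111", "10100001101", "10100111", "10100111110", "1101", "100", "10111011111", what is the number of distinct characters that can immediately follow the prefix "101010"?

0

Follow the path "101010" to its node, then look at its outgoing edges.
No stored string extends past "101010".
That node has 0 child edges.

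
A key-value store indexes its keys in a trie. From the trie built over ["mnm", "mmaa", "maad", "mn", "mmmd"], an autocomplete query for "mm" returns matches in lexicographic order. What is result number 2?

Filter for "mm…" and sort: "mmaa", "mmmd"
The 2nd is mmmd.

mmmd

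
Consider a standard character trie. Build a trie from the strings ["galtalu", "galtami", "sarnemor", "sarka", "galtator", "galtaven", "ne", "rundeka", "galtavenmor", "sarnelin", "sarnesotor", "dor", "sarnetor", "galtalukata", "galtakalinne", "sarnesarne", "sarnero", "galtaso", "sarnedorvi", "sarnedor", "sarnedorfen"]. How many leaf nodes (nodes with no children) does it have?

A leaf is a node with no children — equivalently, the end of a word that is not a proper prefix of any other stored word.
Those words: "dor", "galtakalinne", "galtalukata", "galtami", "galtaso", "galtator", "galtavenmor", "ne", "rundeka", "sarka", "sarnedorfen", "sarnedorvi", "sarnelin", "sarnemor", "sarnero", "sarnesarne", "sarnesotor", "sarnetor"
Leaf count: 18

18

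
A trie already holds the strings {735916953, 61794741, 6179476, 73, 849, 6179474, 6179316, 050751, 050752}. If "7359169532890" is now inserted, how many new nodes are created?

4

"735916953" is already a path in the trie; the remaining "2890" must be added.
New nodes needed: |"7359169532890"| − 9 = 13 − 9 = 4.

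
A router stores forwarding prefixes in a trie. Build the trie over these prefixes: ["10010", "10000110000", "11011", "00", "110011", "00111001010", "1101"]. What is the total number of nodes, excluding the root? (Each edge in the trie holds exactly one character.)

Insert word by word; a character creates a node only if that edge doesn't already exist:
  "10010" → 5 new (1, 0, 0, 1, 0)
  "10000110000" → prefix "100" already present; 8 new (0, 0, 1, 1, 0, 0, 0, 0)
  "11011" → prefix "1" already present; 4 new (1, 0, 1, 1)
  "00" → 2 new (0, 0)
  "110011" → prefix "110" already present; 3 new (0, 1, 1)
  "00111001010" → prefix "00" already present; 9 new (1, 1, 1, 0, 0, 1, 0, 1, 0)
  "1101" → prefix "1101" already present; 0 new (none)
Total nodes = 5 + 8 + 4 + 2 + 3 + 9 + 0 = 31

31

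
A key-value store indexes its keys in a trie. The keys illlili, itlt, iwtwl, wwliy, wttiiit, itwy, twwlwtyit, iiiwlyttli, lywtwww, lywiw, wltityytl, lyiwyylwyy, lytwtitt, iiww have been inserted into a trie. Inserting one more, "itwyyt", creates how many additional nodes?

2

Walking "itwyyt" from the root, the first 4 characters ("itwy") follow existing edges; "y" is the first miss.
Each of the 2 remaining characters creates one node.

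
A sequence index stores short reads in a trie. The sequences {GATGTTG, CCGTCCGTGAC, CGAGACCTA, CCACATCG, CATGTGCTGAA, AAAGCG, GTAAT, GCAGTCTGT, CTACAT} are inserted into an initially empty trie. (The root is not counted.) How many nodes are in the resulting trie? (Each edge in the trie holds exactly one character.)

For each word, the new-node count is its length minus the longest prefix already in the trie:
  "GATGTTG" → 7 new (G, A, T, G, T, T, G)
  "CCGTCCGTGAC" → 11 new (C, C, G, T, C, C, G, T, G, A, C)
  "CGAGACCTA" → prefix "C" already present; 8 new (G, A, G, A, C, C, T, A)
  "CCACATCG" → prefix "CC" already present; 6 new (A, C, A, T, C, G)
  "CATGTGCTGAA" → prefix "C" already present; 10 new (A, T, G, T, G, C, T, G, A, A)
  "AAAGCG" → 6 new (A, A, A, G, C, G)
  "GTAAT" → prefix "G" already present; 4 new (T, A, A, T)
  "GCAGTCTGT" → prefix "G" already present; 8 new (C, A, G, T, C, T, G, T)
  "CTACAT" → prefix "C" already present; 5 new (T, A, C, A, T)
Total nodes = 7 + 11 + 8 + 6 + 10 + 6 + 4 + 8 + 5 = 65

65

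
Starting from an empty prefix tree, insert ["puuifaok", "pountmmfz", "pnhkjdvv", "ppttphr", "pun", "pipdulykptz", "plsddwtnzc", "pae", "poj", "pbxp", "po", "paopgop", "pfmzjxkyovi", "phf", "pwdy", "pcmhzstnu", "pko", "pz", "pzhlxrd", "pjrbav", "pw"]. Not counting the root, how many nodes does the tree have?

Trace insertions, counting only characters that open a new branch:
  "puuifaok" → 8 new (p, u, u, i, f, a, o, k)
  "pountmmfz" → prefix "p" already present; 8 new (o, u, n, t, m, m, f, z)
  "pnhkjdvv" → prefix "p" already present; 7 new (n, h, k, j, d, v, v)
  "ppttphr" → prefix "p" already present; 6 new (p, t, t, p, h, r)
  "pun" → prefix "pu" already present; 1 new (n)
  "pipdulykptz" → prefix "p" already present; 10 new (i, p, d, u, l, y, k, p, t, z)
  "plsddwtnzc" → prefix "p" already present; 9 new (l, s, d, d, w, t, n, z, c)
  "pae" → prefix "p" already present; 2 new (a, e)
  "poj" → prefix "po" already present; 1 new (j)
  "pbxp" → prefix "p" already present; 3 new (b, x, p)
  "po" → prefix "po" already present; 0 new (none)
  "paopgop" → prefix "pa" already present; 5 new (o, p, g, o, p)
  "pfmzjxkyovi" → prefix "p" already present; 10 new (f, m, z, j, x, k, y, o, v, i)
  "phf" → prefix "p" already present; 2 new (h, f)
  "pwdy" → prefix "p" already present; 3 new (w, d, y)
  "pcmhzstnu" → prefix "p" already present; 8 new (c, m, h, z, s, t, n, u)
  "pko" → prefix "p" already present; 2 new (k, o)
  "pz" → prefix "p" already present; 1 new (z)
  "pzhlxrd" → prefix "pz" already present; 5 new (h, l, x, r, d)
  "pjrbav" → prefix "p" already present; 5 new (j, r, b, a, v)
  "pw" → prefix "pw" already present; 0 new (none)
Total nodes = 8 + 8 + 7 + 6 + 1 + 10 + 9 + 2 + 1 + 3 + 0 + 5 + 10 + 2 + 3 + 8 + 2 + 1 + 5 + 5 + 0 = 96

96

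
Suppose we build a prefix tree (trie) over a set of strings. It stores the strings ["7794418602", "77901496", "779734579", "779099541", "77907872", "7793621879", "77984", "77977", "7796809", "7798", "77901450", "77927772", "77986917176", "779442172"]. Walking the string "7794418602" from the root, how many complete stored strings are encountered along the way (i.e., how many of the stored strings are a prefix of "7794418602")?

1

Check each prefix of "7794418602" against the stored set — each match is an end-marker on the path.
Prefixes of the query that are stored words: "7794418602"
Count: 1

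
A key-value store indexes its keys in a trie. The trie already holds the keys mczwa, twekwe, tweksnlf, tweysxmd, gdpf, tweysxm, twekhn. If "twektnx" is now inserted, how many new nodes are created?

"twek" is already a path in the trie; the remaining "tnx" must be added.
Each of the 3 remaining characters creates one node.

3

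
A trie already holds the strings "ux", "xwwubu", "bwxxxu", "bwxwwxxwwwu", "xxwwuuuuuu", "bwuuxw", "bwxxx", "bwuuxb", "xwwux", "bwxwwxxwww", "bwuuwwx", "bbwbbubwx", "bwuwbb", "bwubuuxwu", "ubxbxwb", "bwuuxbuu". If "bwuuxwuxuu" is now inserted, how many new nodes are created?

The longest prefix of "bwuuxwuxuu" already in the trie is "bwuuxw" (length 6).
Each of the 4 remaining characters creates one node.

4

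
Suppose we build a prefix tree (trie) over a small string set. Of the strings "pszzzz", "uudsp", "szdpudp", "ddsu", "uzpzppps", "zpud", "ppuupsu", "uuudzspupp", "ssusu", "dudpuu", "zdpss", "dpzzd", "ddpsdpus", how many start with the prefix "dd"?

2

Filter for entries beginning with "dd":
Matches: "ddpsdpus", "ddsu"
Count: 2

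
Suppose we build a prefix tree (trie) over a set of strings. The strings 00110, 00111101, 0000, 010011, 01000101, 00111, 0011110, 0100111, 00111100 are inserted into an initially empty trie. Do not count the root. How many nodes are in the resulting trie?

Insert word by word; a character creates a node only if that edge doesn't already exist:
  "00110" → 5 new (0, 0, 1, 1, 0)
  "00111101" → prefix "0011" already present; 4 new (1, 1, 0, 1)
  "0000" → prefix "00" already present; 2 new (0, 0)
  "010011" → prefix "0" already present; 5 new (1, 0, 0, 1, 1)
  "01000101" → prefix "0100" already present; 4 new (0, 1, 0, 1)
  "00111" → prefix "00111" already present; 0 new (none)
  "0011110" → prefix "0011110" already present; 0 new (none)
  "0100111" → prefix "010011" already present; 1 new (1)
  "00111100" → prefix "0011110" already present; 1 new (0)
Total nodes = 5 + 4 + 2 + 5 + 4 + 0 + 0 + 1 + 1 = 22

22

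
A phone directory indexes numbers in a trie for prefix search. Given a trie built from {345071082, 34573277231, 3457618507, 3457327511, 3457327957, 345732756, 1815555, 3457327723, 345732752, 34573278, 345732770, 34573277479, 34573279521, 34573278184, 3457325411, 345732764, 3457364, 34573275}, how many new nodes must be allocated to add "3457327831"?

2

"34573278" is already a path in the trie; the remaining "31" must be added.
So 10 − 8 = 2 new nodes.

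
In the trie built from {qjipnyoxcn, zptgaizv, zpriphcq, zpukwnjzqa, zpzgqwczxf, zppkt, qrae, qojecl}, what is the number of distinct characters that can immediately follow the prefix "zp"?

Walk "zp" from the root, arriving at one node.
Distinct next characters after "zp": p, r, t, u, z.
That node has 5 child edges.

5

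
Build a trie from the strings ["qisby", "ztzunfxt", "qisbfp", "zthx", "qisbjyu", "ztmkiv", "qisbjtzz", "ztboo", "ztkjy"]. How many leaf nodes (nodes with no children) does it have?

A leaf is a node with no children — equivalently, the end of a word that is not a proper prefix of any other stored word.
Those words: "qisbfp", "qisbjtzz", "qisbjyu", "qisby", "ztboo", "zthx", "ztkjy", "ztmkiv", "ztzunfxt"
Leaf count: 9

9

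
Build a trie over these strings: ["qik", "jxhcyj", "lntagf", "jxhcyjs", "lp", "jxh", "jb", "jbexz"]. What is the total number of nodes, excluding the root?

21

For each word, the new-node count is its length minus the longest prefix already in the trie:
  "qik" → 3 new (q, i, k)
  "jxhcyj" → 6 new (j, x, h, c, y, j)
  "lntagf" → 6 new (l, n, t, a, g, f)
  "jxhcyjs" → prefix "jxhcyj" already present; 1 new (s)
  "lp" → prefix "l" already present; 1 new (p)
  "jxh" → prefix "jxh" already present; 0 new (none)
  "jb" → prefix "j" already present; 1 new (b)
  "jbexz" → prefix "jb" already present; 3 new (e, x, z)
Total nodes = 3 + 6 + 6 + 1 + 1 + 0 + 1 + 3 = 21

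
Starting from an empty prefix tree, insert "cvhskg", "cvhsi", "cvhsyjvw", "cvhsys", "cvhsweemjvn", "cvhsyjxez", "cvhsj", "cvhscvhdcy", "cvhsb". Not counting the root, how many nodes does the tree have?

30

Insert word by word; a character creates a node only if that edge doesn't already exist:
  "cvhskg" → 6 new (c, v, h, s, k, g)
  "cvhsi" → prefix "cvhs" already present; 1 new (i)
  "cvhsyjvw" → prefix "cvhs" already present; 4 new (y, j, v, w)
  "cvhsys" → prefix "cvhsy" already present; 1 new (s)
  "cvhsweemjvn" → prefix "cvhs" already present; 7 new (w, e, e, m, j, v, n)
  "cvhsyjxez" → prefix "cvhsyj" already present; 3 new (x, e, z)
  "cvhsj" → prefix "cvhs" already present; 1 new (j)
  "cvhscvhdcy" → prefix "cvhs" already present; 6 new (c, v, h, d, c, y)
  "cvhsb" → prefix "cvhs" already present; 1 new (b)
Total nodes = 6 + 1 + 4 + 1 + 7 + 3 + 1 + 6 + 1 = 30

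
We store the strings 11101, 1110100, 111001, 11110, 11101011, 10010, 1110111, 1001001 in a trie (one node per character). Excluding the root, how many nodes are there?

Trace insertions, counting only characters that open a new branch:
  "11101" → 5 new (1, 1, 1, 0, 1)
  "1110100" → prefix "11101" already present; 2 new (0, 0)
  "111001" → prefix "1110" already present; 2 new (0, 1)
  "11110" → prefix "111" already present; 2 new (1, 0)
  "11101011" → prefix "111010" already present; 2 new (1, 1)
  "10010" → prefix "1" already present; 4 new (0, 0, 1, 0)
  "1110111" → prefix "11101" already present; 2 new (1, 1)
  "1001001" → prefix "10010" already present; 2 new (0, 1)
Total nodes = 5 + 2 + 2 + 2 + 2 + 4 + 2 + 2 = 21

21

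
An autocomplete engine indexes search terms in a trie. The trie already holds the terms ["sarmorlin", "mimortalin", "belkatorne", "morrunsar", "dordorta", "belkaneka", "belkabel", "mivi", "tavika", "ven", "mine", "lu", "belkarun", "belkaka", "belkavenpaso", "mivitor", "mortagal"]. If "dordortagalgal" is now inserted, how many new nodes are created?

6

"dordorta" is already a path in the trie; the remaining "galgal" must be added.
New nodes needed: |"dordortagalgal"| − 8 = 14 − 8 = 6.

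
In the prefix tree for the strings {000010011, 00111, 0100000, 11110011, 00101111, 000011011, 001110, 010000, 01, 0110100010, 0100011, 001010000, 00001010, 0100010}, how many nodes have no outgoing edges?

11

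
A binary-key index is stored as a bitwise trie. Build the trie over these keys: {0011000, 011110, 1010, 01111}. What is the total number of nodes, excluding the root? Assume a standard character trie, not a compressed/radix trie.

Trace insertions, counting only characters that open a new branch:
  "0011000" → 7 new (0, 0, 1, 1, 0, 0, 0)
  "011110" → prefix "0" already present; 5 new (1, 1, 1, 1, 0)
  "1010" → 4 new (1, 0, 1, 0)
  "01111" → prefix "01111" already present; 0 new (none)
Total nodes = 7 + 5 + 4 + 0 = 16

16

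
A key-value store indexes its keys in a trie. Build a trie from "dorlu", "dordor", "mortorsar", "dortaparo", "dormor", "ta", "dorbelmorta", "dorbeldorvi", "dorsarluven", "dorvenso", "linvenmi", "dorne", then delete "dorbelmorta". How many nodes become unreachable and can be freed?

After clearing the end-marker at "dorbelmorta", prune upward until reaching a node still needed by another word.
The suffix "morta" (5 nodes) is used only by "dorbelmorta"; the node for "dorbel" still has the child "d", so pruning stops there.
Nodes removed: 5

5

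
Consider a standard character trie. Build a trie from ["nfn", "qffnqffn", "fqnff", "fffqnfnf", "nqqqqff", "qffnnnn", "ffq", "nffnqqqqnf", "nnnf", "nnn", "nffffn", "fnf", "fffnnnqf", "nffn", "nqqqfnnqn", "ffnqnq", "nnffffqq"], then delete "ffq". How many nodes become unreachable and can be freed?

Walk "ffq" from the leaf back toward the root, removing each node that no remaining word uses.
The suffix "q" (1 node) is used only by "ffq"; the node for "ff" still has the child "f", so pruning stops there.
Nodes removed: 1

1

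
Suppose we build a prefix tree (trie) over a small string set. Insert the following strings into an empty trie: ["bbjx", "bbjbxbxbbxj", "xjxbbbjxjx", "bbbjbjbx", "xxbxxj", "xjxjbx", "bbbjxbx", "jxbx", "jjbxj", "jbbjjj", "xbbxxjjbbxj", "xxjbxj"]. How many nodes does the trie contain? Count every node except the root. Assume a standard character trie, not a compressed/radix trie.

66

For each word, the new-node count is its length minus the longest prefix already in the trie:
  "bbjx" → 4 new (b, b, j, x)
  "bbjbxbxbbxj" → prefix "bbj" already present; 8 new (b, x, b, x, b, b, x, j)
  "xjxbbbjxjx" → 10 new (x, j, x, b, b, b, j, x, j, x)
  "bbbjbjbx" → prefix "bb" already present; 6 new (b, j, b, j, b, x)
  "xxbxxj" → prefix "x" already present; 5 new (x, b, x, x, j)
  "xjxjbx" → prefix "xjx" already present; 3 new (j, b, x)
  "bbbjxbx" → prefix "bbbj" already present; 3 new (x, b, x)
  "jxbx" → 4 new (j, x, b, x)
  "jjbxj" → prefix "j" already present; 4 new (j, b, x, j)
  "jbbjjj" → prefix "j" already present; 5 new (b, b, j, j, j)
  "xbbxxjjbbxj" → prefix "x" already present; 10 new (b, b, x, x, j, j, b, b, x, j)
  "xxjbxj" → prefix "xx" already present; 4 new (j, b, x, j)
Total nodes = 4 + 8 + 10 + 6 + 5 + 3 + 3 + 4 + 4 + 5 + 10 + 4 = 66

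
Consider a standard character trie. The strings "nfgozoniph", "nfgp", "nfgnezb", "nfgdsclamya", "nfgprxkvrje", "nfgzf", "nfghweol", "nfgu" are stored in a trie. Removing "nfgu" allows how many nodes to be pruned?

1

A node on "nfgu"'s path can go only if nothing else ends at it or branches off below it.
The suffix "u" (1 node) is used only by "nfgu"; the node for "nfg" still has the child "o", so pruning stops there.
Nodes removed: 1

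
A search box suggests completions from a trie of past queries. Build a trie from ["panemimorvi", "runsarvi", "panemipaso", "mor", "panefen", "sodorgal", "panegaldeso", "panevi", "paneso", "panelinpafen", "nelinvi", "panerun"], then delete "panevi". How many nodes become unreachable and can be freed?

2

After clearing the end-marker at "panevi", prune upward until reaching a node still needed by another word.
The suffix "vi" (2 nodes) is used only by "panevi"; the node for "pane" still has the child "m", so pruning stops there.
Nodes removed: 2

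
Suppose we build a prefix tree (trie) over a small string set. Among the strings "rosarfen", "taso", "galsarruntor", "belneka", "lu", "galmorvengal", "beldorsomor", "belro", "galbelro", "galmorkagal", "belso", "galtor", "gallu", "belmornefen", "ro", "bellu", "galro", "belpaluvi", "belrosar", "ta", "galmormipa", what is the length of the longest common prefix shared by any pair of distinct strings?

6

The deepest shared node is where two words last agree before diverging.
e.g. "galmorkagal" and "galmormipa" share the prefix "galmor" of length 6; no pair shares a longer one.
Longest shared-prefix length: 6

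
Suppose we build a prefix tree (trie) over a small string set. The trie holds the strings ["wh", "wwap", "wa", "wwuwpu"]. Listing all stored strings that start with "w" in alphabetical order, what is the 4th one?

DFS of the "w" subtree visits, in order: "wa", "wh", "wwap", "wwuwpu"
The 4th is wwuwpu.

wwuwpu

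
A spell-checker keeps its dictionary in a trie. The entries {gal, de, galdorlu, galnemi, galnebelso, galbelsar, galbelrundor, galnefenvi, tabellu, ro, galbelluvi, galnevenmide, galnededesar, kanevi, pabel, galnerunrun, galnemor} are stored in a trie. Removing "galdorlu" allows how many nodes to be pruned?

5

Walk "galdorlu" from the leaf back toward the root, removing each node that no remaining word uses.
The suffix "dorlu" (5 nodes) is used only by "galdorlu"; the node for "gal" still has the child "n", so pruning stops there.
Nodes removed: 5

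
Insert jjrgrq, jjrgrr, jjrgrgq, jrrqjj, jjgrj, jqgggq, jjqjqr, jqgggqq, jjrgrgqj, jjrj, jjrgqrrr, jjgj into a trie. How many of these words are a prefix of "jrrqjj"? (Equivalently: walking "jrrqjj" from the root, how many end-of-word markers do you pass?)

1

Check each prefix of "jrrqjj" against the stored set — each match is an end-marker on the path.
Prefixes of the query that are stored words: "jrrqjj"
Count: 1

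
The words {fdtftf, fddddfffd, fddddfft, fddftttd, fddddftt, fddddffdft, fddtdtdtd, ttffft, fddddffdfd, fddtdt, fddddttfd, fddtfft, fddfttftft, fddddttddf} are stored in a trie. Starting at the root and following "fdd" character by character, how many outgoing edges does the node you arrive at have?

3

Walk "fdd" from the root, arriving at one node.
Characters that immediately follow "fdd" among the stored strings: {d, f, t}.
That node has 3 child edges.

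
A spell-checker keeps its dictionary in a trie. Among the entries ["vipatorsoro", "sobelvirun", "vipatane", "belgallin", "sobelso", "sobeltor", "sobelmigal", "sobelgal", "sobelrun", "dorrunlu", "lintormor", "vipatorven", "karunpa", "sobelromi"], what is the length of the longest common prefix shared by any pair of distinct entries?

Equivalently: take the maximum, over all pairs, of their longest common prefix length.
e.g. "vipatorsoro" and "vipatorven" share the prefix "vipator" of length 7; no pair shares a longer one.
Longest shared-prefix length: 7

7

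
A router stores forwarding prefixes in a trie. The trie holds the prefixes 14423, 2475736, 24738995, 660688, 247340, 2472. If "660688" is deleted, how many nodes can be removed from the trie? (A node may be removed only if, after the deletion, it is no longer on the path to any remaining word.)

Walk "660688" from the leaf back toward the root, removing each node that no remaining word uses.
No other word shares any prefix with "660688", so all 6 of its nodes go.
Nodes removed: 6

6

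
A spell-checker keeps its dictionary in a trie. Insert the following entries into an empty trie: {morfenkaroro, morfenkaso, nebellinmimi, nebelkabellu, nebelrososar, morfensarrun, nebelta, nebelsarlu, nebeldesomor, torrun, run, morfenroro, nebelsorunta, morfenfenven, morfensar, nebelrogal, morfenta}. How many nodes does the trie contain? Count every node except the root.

Trace insertions, counting only characters that open a new branch:
  "morfenkaroro" → 12 new (m, o, r, f, e, n, k, a, r, o, r, o)
  "morfenkaso" → prefix "morfenka" already present; 2 new (s, o)
  "nebellinmimi" → 12 new (n, e, b, e, l, l, i, n, m, i, m, i)
  "nebelkabellu" → prefix "nebel" already present; 7 new (k, a, b, e, l, l, u)
  "nebelrososar" → prefix "nebel" already present; 7 new (r, o, s, o, s, a, r)
  "morfensarrun" → prefix "morfen" already present; 6 new (s, a, r, r, u, n)
  "nebelta" → prefix "nebel" already present; 2 new (t, a)
  "nebelsarlu" → prefix "nebel" already present; 5 new (s, a, r, l, u)
  "nebeldesomor" → prefix "nebel" already present; 7 new (d, e, s, o, m, o, r)
  "torrun" → 6 new (t, o, r, r, u, n)
  "run" → 3 new (r, u, n)
  "morfenroro" → prefix "morfen" already present; 4 new (r, o, r, o)
  "nebelsorunta" → prefix "nebels" already present; 6 new (o, r, u, n, t, a)
  "morfenfenven" → prefix "morfen" already present; 6 new (f, e, n, v, e, n)
  "morfensar" → prefix "morfensar" already present; 0 new (none)
  "nebelrogal" → prefix "nebelro" already present; 3 new (g, a, l)
  "morfenta" → prefix "morfen" already present; 2 new (t, a)
Total nodes = 12 + 2 + 12 + 7 + 7 + 6 + 2 + 5 + 7 + 6 + 3 + 4 + 6 + 6 + 0 + 3 + 2 = 90

90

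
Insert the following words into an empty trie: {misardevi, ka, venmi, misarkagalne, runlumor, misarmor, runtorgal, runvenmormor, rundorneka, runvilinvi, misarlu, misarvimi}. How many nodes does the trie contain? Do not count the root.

Count nodes per top-level branch (shared prefixes stored once):
  'k'-branch (ka): 2 nodes
  'm'-branch (misardevi, misarkagalne, misarlu, misarmor, misarvimi): 25 nodes
  'r'-branch (rundorneka, runlumor, runtorgal, runvenmormor, runvilinvi): 36 nodes
  'v'-branch (venmi): 5 nodes
Sum: 68

68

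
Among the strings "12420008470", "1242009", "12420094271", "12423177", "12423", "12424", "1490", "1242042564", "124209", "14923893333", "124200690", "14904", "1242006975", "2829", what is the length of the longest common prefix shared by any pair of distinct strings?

Look for the deepest trie node that still has at least two words in its subtree.
e.g. "124200690" and "1242006975" share the prefix "12420069" of length 8; no pair shares a longer one.
Longest shared-prefix length: 8

8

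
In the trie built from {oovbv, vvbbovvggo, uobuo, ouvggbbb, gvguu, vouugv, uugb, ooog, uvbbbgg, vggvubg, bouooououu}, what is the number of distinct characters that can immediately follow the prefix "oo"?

Follow the path "oo" to its node, then look at its outgoing edges.
Distinct next characters after "oo": o, v.
That node has 2 child edges.

2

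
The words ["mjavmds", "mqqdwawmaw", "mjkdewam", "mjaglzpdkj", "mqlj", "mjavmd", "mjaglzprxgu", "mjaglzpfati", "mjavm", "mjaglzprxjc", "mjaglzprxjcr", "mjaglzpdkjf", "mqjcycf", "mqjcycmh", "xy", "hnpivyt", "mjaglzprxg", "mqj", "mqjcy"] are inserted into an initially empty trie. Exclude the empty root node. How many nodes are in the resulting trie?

59

Insert word by word; a character creates a node only if that edge doesn't already exist:
  "mjavmds" → 7 new (m, j, a, v, m, d, s)
  "mqqdwawmaw" → prefix "m" already present; 9 new (q, q, d, w, a, w, m, a, w)
  "mjkdewam" → prefix "mj" already present; 6 new (k, d, e, w, a, m)
  "mjaglzpdkj" → prefix "mja" already present; 7 new (g, l, z, p, d, k, j)
  "mqlj" → prefix "mq" already present; 2 new (l, j)
  "mjavmd" → prefix "mjavmd" already present; 0 new (none)
  "mjaglzprxgu" → prefix "mjaglzp" already present; 4 new (r, x, g, u)
  "mjaglzpfati" → prefix "mjaglzp" already present; 4 new (f, a, t, i)
  "mjavm" → prefix "mjavm" already present; 0 new (none)
  "mjaglzprxjc" → prefix "mjaglzprx" already present; 2 new (j, c)
  "mjaglzprxjcr" → prefix "mjaglzprxjc" already present; 1 new (r)
  "mjaglzpdkjf" → prefix "mjaglzpdkj" already present; 1 new (f)
  "mqjcycf" → prefix "mq" already present; 5 new (j, c, y, c, f)
  "mqjcycmh" → prefix "mqjcyc" already present; 2 new (m, h)
  "xy" → 2 new (x, y)
  "hnpivyt" → 7 new (h, n, p, i, v, y, t)
  "mjaglzprxg" → prefix "mjaglzprxg" already present; 0 new (none)
  "mqj" → prefix "mqj" already present; 0 new (none)
  "mqjcy" → prefix "mqjcy" already present; 0 new (none)
Total nodes = 7 + 9 + 6 + 7 + 2 + 0 + 4 + 4 + 0 + 2 + 1 + 1 + 5 + 2 + 2 + 7 + 0 + 0 + 0 = 59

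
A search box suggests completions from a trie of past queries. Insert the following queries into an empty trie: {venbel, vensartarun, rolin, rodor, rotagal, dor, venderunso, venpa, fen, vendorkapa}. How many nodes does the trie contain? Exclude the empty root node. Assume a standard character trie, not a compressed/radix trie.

Count nodes per top-level branch (shared prefixes stored once):
  'd'-branch (dor): 3 nodes
  'f'-branch (fen): 3 nodes
  'r'-branch (rodor, rolin, rotagal): 13 nodes
  'v'-branch (venbel, venderunso, vendorkapa, venpa, vensartarun): 29 nodes
Sum: 48

48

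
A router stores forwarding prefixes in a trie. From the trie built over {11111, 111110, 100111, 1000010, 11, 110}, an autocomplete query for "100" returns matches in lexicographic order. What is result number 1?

1000010

Filter for "100…" and sort: "1000010", "100111"
The 1st is 1000010.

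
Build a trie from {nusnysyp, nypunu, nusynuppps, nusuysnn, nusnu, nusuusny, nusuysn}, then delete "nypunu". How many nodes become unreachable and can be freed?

After clearing the end-marker at "nypunu", prune upward until reaching a node still needed by another word.
The suffix "ypunu" (5 nodes) is used only by "nypunu"; the node for "n" still has the child "u", so pruning stops there.
Nodes removed: 5

5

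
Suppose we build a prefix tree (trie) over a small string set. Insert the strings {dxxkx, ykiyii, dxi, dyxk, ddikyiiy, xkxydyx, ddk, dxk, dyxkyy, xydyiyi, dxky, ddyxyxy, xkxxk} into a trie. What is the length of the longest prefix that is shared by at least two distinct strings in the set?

The deepest shared node is where two words last agree before diverging.
"dyxk" and "dyxkyy" agree on "dyxk" (4 characters) before diverging; nothing deeper is shared.
Longest shared-prefix length: 4

4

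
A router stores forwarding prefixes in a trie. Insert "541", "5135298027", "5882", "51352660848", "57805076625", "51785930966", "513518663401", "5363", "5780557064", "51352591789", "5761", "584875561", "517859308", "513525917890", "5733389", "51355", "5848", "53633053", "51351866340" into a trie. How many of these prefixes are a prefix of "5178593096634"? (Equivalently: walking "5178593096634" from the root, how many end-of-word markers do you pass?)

Traverse "5178593096634" character by character; count nodes along the way that are marked as word ends.
Prefixes of the query that are stored words: "51785930966"
Count: 1

1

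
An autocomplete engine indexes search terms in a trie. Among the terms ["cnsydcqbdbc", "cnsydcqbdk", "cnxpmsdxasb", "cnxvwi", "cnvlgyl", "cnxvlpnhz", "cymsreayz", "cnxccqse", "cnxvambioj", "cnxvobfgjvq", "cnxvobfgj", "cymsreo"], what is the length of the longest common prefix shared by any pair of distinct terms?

Look for the deepest trie node that still has at least two words in its subtree.
e.g. "cnsydcqbdbc" and "cnsydcqbdk" share the prefix "cnsydcqbd" of length 9; no pair shares a longer one.
Longest shared-prefix length: 9

9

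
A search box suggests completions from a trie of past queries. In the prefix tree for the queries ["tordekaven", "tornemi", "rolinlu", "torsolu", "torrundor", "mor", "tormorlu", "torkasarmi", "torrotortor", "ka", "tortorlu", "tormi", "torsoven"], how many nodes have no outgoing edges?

Leaves are exactly the stored words that no other stored word extends.
Those words: "ka", "mor", "rolinlu", "tordekaven", "torkasarmi", "tormi", "tormorlu", "tornemi", "torrotortor", "torrundor", "torsolu", "torsoven", "tortorlu"
Leaf count: 13

13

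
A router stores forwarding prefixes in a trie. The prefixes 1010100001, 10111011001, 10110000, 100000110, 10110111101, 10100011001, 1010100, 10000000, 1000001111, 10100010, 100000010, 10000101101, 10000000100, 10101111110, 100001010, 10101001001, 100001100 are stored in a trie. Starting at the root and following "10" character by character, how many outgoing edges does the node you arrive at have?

The children of the "10" node are the distinct next characters among strings starting with "10".
Characters that immediately follow "10" among the stored strings: {0, 1}.
That node has 2 child edges.

2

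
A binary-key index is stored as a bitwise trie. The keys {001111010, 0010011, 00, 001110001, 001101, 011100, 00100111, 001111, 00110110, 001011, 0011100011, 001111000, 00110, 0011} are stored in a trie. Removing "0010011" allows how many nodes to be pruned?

A node on "0010011"'s path can go only if nothing else ends at it or branches off below it.
Every node on "0010011" is still needed (e.g. by "00100111"), so nothing is freed.
Nodes removed: 0

0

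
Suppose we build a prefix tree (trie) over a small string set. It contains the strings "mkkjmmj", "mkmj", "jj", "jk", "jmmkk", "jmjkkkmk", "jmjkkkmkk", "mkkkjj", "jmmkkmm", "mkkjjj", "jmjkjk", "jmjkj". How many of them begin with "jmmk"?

Filter for entries beginning with "jmmk":
Matches: "jmmkk", "jmmkkmm"
Count: 2

2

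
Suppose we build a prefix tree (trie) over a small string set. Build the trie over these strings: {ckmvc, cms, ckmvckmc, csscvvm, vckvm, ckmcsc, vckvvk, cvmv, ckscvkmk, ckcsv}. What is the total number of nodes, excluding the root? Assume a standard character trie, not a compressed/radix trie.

For each word, the new-node count is its length minus the longest prefix already in the trie:
  "ckmvc" → 5 new (c, k, m, v, c)
  "cms" → prefix "c" already present; 2 new (m, s)
  "ckmvckmc" → prefix "ckmvc" already present; 3 new (k, m, c)
  "csscvvm" → prefix "c" already present; 6 new (s, s, c, v, v, m)
  "vckvm" → 5 new (v, c, k, v, m)
  "ckmcsc" → prefix "ckm" already present; 3 new (c, s, c)
  "vckvvk" → prefix "vckv" already present; 2 new (v, k)
  "cvmv" → prefix "c" already present; 3 new (v, m, v)
  "ckscvkmk" → prefix "ck" already present; 6 new (s, c, v, k, m, k)
  "ckcsv" → prefix "ck" already present; 3 new (c, s, v)
Total nodes = 5 + 2 + 3 + 6 + 5 + 3 + 2 + 3 + 6 + 3 = 38

38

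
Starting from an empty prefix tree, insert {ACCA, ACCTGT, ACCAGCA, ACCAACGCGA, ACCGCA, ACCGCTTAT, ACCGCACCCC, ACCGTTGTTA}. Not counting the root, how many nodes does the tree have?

Count nodes per top-level branch (shared prefixes stored once):
  'A'-branch (ACCA, ACCAACGCGA, ACCAGCA, ACCGCA, ACCGCACCCC, ACCGCTTAT, ACCGTTGTTA, ACCTGT): 33 nodes
Sum: 33

33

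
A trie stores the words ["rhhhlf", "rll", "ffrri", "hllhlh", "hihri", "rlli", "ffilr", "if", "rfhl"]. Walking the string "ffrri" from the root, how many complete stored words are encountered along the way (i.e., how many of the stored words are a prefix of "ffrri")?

1

Check each prefix of "ffrri" against the stored set — each match is an end-marker on the path.
Prefixes of the query that are stored words: "ffrri"
Count: 1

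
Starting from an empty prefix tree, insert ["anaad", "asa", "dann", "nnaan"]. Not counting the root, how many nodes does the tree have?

Trie structure (* marks end of a word):
(root)
├─ a
│  ├─ n
│  │  └─ a
│  │     └─ a
│  │        └─ d *
│  └─ s
│     └─ a *
├─ d
│  └─ a
│     └─ n
│        └─ n *
└─ n
   └─ n
      └─ a
         └─ a
            └─ n *
Counting every labelled node above: 16.

16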